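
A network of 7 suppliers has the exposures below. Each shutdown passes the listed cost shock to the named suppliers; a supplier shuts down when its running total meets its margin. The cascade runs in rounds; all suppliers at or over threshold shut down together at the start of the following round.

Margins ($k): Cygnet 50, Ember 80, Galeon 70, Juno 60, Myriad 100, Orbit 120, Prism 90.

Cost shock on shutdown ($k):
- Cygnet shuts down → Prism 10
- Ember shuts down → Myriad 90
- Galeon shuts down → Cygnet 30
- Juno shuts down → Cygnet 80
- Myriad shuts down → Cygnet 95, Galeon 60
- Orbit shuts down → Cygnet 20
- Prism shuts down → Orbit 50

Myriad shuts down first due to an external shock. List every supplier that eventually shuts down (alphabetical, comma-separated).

Round 1 — Myriad shuts down (initial).
  Cygnet: +95 → 95 ≥ 50
  Galeon: +60 → 60 < 70
Round 2 — Cygnet shuts down.
  Prism: +10 → 10 < 90
No further shutdowns.

Cygnet, Myriad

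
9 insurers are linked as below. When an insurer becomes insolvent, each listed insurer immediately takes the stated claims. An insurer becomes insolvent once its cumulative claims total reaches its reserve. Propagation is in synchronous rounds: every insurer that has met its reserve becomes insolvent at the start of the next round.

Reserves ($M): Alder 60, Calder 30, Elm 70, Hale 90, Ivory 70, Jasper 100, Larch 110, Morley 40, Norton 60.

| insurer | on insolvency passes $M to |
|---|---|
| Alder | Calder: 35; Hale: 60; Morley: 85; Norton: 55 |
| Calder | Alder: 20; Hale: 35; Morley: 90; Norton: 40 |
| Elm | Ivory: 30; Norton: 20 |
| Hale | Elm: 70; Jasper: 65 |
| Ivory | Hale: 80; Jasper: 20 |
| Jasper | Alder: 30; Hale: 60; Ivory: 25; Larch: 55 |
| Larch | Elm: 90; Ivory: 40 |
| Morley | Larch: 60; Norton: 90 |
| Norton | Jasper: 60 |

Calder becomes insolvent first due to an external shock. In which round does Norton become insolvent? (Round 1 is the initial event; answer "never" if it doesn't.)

3

Round 1 — Calder becomes insolvent (initial).
  Alder: +20 → 20 < 60
  Hale: +35 → 35 < 90
  Morley: +90 → 90 ≥ 40
  Norton: +40 → 40 < 60
Round 2 — Morley becomes insolvent.
  Larch: +60 → 60 < 110
  Norton: +90 → 130 ≥ 60
Round 3 — Norton becomes insolvent.
  Jasper: +60 → 60 < 100
No further insolvencies.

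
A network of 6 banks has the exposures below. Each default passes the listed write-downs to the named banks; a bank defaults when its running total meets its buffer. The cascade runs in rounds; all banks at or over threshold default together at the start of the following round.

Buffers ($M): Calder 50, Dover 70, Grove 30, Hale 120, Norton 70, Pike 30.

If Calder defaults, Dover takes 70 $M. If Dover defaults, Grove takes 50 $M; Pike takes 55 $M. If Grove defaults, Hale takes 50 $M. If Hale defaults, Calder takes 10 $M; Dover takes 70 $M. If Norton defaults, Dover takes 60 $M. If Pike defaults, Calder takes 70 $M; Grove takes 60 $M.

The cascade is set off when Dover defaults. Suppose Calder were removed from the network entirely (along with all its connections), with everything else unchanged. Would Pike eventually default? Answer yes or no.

yes

With Calder removed:
Round 1 — Dover defaults (initial).
  Grove: +50 → 50 ≥ 30
  Pike: +55 → 55 ≥ 30
Round 2 — Grove, Pike default.
  Hale: +50 → 50 < 120
No further defaults.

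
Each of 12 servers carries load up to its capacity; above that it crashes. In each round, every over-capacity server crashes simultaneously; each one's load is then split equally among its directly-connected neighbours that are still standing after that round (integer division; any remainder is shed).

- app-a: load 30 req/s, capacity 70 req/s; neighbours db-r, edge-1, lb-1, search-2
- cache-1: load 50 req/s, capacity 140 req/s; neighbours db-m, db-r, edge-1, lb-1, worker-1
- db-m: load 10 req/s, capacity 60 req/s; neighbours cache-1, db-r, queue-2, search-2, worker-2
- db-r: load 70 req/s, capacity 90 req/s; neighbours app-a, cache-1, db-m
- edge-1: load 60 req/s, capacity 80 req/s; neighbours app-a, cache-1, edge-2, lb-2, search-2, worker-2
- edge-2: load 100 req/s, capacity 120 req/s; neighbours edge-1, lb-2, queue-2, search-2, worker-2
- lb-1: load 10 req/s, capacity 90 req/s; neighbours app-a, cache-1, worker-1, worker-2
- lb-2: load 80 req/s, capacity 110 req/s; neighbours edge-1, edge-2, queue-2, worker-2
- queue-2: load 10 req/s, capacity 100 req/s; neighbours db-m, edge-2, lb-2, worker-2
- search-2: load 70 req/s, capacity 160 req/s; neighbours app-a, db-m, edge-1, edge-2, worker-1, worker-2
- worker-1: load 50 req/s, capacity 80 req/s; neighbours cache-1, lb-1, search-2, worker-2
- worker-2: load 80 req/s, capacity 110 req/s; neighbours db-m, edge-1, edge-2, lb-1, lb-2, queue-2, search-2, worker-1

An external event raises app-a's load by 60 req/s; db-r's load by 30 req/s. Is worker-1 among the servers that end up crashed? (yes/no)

Round 1 — app-a at 90 > 70; db-r at 100 > 90. app-a, db-r crash.
  app-a sheds 90 req/s to edge-1, lb-1, search-2: 30 each.
    edge-1: 60+30 = 90 > 80
    lb-1: 10+30 = 40 ≤ 90
    search-2: 70+30 = 100 ≤ 160
  db-r sheds 100 req/s to cache-1, db-m: 50 each.
    cache-1: 50+50 = 100 ≤ 140
    db-m: 10+50 = 60 ≤ 60
Round 2 — edge-1 crashes.
  edge-1 sheds 90 req/s to cache-1, edge-2, lb-2, search-2, worker-2: 18 each.
    cache-1: 100+18 = 118 ≤ 140
    edge-2: 100+18 = 118 ≤ 120
    lb-2: 80+18 = 98 ≤ 110
    search-2: 100+18 = 118 ≤ 160
    worker-2: 80+18 = 98 ≤ 110
No further crashes.

no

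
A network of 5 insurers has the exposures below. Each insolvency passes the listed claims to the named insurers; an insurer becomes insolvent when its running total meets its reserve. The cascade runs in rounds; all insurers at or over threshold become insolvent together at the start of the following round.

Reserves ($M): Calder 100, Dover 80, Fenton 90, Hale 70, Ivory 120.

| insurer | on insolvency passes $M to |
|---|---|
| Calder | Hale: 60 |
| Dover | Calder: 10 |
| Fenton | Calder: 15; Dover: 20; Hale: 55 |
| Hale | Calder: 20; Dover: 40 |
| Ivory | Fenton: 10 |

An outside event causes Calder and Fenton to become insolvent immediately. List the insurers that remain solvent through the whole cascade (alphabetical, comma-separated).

Round 1 — Calder, Fenton become insolvent (initial).
  Dover: +20 → 20 < 80
  Hale: +60+55 → 115 ≥ 70
Round 2 — Hale becomes insolvent.
  Dover: +40 → 60 < 80
No further insolvencies.

Dover, Ivory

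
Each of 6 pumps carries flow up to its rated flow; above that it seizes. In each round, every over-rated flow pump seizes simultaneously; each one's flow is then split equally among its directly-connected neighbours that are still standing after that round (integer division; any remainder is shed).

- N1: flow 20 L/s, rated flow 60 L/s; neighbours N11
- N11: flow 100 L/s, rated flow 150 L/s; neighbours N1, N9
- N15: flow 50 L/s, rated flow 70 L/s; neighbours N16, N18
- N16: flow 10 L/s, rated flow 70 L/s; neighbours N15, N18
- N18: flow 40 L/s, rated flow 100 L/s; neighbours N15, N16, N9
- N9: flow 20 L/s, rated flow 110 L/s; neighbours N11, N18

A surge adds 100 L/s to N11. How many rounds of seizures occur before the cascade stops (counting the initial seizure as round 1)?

4

Round 1 — N11 at 200 > 150. N11 seizes.
  N11 sheds 200 L/s to N1, N9: 100 each.
    N1: 20+100 = 120 > 60
    N9: 20+100 = 120 > 110
Round 2 — N1, N9 seize.
  N1 sheds 120 L/s: no online neighbours, lost.
  N9 sheds 120 L/s to N18: 120 each.
    N18: 40+120 = 160 > 100
Round 3 — N18 seizes.
  N18 sheds 160 L/s to N15, N16: 80 each.
    N15: 50+80 = 130 > 70
    N16: 10+80 = 90 > 70
Round 4 — N15, N16 seize.
  N15 sheds 130 L/s: no online neighbours, lost.
  N16 sheds 90 L/s: no online neighbours, lost.
No further seizures.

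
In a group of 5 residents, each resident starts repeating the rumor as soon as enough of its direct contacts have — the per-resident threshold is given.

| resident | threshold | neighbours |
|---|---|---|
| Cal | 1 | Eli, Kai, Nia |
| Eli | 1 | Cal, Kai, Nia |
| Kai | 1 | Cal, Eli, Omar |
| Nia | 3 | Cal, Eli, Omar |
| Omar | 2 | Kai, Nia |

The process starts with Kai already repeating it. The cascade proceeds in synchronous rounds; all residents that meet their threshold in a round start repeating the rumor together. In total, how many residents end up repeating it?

3

Round 1 — Kai starts repeating the rumor (initial).
Round 2 — checking thresholds:
  Cal: 1 of 3 neighbours ≥ 1, starts repeating the rumor.
  Eli: 1 of 3 neighbours ≥ 1, starts repeating the rumor.
  Omar: 1 of 2 neighbours < 2, holds.
Round 3 — no new spreads; cascade stops.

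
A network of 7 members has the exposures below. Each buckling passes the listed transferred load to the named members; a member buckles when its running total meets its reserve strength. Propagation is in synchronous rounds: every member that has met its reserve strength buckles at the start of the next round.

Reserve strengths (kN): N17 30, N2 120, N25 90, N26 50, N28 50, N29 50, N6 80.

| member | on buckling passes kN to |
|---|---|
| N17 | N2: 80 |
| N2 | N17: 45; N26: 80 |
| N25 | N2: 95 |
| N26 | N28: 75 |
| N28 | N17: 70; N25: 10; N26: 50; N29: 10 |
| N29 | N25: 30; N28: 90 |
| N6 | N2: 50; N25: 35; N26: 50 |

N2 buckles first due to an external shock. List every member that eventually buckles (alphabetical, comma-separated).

N17, N2, N26, N28

Round 1 — N2 buckles (initial).
  N17: +45 → 45 ≥ 30
  N26: +80 → 80 ≥ 50
Round 2 — N17, N26 buckle.
  N28: +75 → 75 ≥ 50
Round 3 — N28 buckles.
  N25: +10 → 10 < 90
  N29: +10 → 10 < 50
No further bucklings.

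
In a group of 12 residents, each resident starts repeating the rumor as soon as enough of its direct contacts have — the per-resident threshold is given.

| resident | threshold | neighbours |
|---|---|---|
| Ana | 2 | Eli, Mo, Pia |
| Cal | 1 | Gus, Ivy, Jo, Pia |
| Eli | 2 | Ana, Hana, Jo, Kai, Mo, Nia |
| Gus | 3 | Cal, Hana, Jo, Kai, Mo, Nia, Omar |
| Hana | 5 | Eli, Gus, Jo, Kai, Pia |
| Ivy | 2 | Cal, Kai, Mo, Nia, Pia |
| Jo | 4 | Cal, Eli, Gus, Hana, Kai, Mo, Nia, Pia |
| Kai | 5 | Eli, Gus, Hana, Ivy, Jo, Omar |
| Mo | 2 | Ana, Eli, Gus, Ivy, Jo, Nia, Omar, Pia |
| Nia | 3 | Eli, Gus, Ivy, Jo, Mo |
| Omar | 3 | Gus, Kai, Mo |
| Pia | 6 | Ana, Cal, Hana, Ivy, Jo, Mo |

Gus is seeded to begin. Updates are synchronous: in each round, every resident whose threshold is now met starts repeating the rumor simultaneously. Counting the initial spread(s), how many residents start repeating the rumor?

Round 1 — Gus starts repeating the rumor (initial).
Round 2 — checking thresholds:
  Cal: 1 of 4 neighbours ≥ 1, starts repeating the rumor.
  Hana: 1 of 5 neighbours < 5, not yet.
  Jo: 1 of 8 neighbours < 4, not yet.
  Kai: 1 of 6 neighbours < 5, not yet.
  Mo: 1 of 8 neighbours < 2, not yet.
  Nia: 1 of 5 neighbours < 3, not yet.
  Omar: 1 of 3 neighbours < 3, not yet.
Round 3 — no new spreads; cascade stops.

2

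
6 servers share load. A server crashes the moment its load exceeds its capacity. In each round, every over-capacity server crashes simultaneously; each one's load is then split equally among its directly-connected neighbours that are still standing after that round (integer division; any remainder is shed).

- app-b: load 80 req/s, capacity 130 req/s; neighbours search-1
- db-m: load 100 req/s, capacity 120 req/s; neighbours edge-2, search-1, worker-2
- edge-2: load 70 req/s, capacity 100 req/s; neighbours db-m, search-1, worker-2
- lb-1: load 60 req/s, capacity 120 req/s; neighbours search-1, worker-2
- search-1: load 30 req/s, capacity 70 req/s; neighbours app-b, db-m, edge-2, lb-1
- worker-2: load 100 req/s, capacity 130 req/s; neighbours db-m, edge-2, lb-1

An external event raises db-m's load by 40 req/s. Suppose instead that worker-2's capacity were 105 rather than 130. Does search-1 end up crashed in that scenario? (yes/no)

With worker-2's capacity at 105:
Round 1 — db-m at 140 > 120. db-m crashes.
  db-m sheds 140 req/s to edge-2, search-1, worker-2: 46 each (2 lost).
    edge-2: 70+46 = 116 > 100
    search-1: 30+46 = 76 > 70
    worker-2: 100+46 = 146 > 105
Round 2 — edge-2, search-1, worker-2 crash.
  edge-2 sheds 116 req/s: no online neighbours, lost.
  search-1 sheds 76 req/s to app-b, lb-1: 38 each.
    app-b: 80+38 = 118 ≤ 130
    lb-1: 60+38 = 98 ≤ 120
  worker-2 sheds 146 req/s to lb-1: 146 each.
    lb-1: 98+146 = 244 > 120
Round 3 — lb-1 crashes.
  lb-1 sheds 244 req/s: no online neighbours, lost.
No further crashes.

yes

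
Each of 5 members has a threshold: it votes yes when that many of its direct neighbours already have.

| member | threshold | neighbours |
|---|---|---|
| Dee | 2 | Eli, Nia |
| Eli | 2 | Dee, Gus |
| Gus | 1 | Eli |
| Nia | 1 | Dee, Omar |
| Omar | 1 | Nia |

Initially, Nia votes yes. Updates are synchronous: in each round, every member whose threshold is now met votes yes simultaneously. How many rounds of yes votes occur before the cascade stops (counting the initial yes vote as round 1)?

Round 1 — Nia votes yes (initial).
Round 2 — checking thresholds:
  Dee: 1 of 2 neighbours < 2, below threshold.
  Omar: 1 of 1 neighbours ≥ 1, votes yes.
Round 3 — no new yes votes; cascade stops.

2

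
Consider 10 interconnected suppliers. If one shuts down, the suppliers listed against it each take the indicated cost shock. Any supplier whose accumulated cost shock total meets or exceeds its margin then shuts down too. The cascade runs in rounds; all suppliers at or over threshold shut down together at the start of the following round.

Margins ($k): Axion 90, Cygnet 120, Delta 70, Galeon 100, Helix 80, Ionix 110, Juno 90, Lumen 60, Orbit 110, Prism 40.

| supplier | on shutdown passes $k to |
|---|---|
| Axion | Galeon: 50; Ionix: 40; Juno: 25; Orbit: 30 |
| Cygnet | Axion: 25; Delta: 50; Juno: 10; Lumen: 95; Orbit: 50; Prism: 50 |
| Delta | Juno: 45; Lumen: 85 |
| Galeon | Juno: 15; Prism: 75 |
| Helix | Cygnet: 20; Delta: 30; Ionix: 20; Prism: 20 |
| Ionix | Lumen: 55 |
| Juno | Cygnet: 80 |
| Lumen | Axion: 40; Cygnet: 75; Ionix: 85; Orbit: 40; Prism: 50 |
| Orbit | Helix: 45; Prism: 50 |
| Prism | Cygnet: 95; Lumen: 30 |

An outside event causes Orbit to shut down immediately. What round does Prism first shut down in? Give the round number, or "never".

2

Round 1 — Orbit shuts down (initial).
  Helix: +45 → 45 < 80
  Prism: +50 → 50 ≥ 40
Round 2 — Prism shuts down.
  Cygnet: +95 → 95 < 120
  Lumen: +30 → 30 < 60
No further shutdowns.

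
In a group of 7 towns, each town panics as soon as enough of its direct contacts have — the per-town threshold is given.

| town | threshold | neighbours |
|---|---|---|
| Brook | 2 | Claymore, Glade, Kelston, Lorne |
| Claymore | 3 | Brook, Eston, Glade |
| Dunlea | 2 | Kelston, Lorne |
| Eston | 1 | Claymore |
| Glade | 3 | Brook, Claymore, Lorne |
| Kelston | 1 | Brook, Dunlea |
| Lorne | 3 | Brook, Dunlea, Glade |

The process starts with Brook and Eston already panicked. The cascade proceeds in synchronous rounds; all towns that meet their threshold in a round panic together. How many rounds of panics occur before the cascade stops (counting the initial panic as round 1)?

Round 1 — Brook, Eston panic (initial).
Round 2 — checking thresholds:
  Claymore: 2 of 3 neighbours < 3, not yet.
  Glade: 1 of 3 neighbours < 3, not yet.
  Kelston: 1 of 2 neighbours ≥ 1, panics.
  Lorne: 1 of 3 neighbours < 3, not yet.
Round 3 — no new panics; cascade stops.

2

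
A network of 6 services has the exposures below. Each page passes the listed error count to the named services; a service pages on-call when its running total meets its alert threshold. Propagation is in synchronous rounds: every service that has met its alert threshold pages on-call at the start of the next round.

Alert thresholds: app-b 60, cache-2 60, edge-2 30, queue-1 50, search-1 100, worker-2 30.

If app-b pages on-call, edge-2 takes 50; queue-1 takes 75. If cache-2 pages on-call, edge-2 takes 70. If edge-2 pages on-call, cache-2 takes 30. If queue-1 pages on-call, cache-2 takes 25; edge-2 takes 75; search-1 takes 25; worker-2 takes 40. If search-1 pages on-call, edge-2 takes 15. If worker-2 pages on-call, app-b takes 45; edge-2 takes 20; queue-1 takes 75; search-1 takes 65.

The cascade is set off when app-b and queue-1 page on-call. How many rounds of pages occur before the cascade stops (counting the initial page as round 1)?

Round 1 — app-b, queue-1 page on-call (initial).
  cache-2: +25 → 25 < 60
  edge-2: +50+75 → 125 ≥ 30
  search-1: +25 → 25 < 100
  worker-2: +40 → 40 ≥ 30
Round 2 — edge-2, worker-2 page on-call.
  cache-2: +30 → 55 < 60
  search-1: +65 → 90 < 100
No further pages.

2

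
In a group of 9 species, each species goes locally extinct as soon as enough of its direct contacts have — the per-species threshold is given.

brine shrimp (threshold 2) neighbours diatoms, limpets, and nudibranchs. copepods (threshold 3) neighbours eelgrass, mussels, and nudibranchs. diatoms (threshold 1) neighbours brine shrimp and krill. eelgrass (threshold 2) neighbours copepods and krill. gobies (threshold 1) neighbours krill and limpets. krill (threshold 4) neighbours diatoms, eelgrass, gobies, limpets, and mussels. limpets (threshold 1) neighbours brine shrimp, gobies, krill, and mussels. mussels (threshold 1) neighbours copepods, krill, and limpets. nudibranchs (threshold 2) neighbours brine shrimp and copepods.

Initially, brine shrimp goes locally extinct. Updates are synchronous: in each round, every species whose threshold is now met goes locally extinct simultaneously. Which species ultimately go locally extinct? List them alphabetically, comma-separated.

brine shrimp, diatoms, gobies, krill, limpets, mussels

Round 1 — brine shrimp goes locally extinct (initial).
Round 2 — checking thresholds:
  diatoms: 1 of 2 neighbours ≥ 1, goes locally extinct.
  limpets: 1 of 4 neighbours ≥ 1, goes locally extinct.
  nudibranchs: 1 of 2 neighbours < 2, holds.
Round 3 — checking thresholds:
  gobies: 1 of 2 neighbours ≥ 1, goes locally extinct.
  krill: 2 of 5 neighbours < 4, holds.
  mussels: 1 of 3 neighbours ≥ 1, goes locally extinct.
  nudibranchs: 1 of 2 neighbours < 2, holds.
Round 4 — checking thresholds:
  copepods: 1 of 3 neighbours < 3, holds.
  krill: 4 of 5 neighbours ≥ 4, goes locally extinct.
  nudibranchs: 1 of 2 neighbours < 2, holds.
Round 5 — no new extinctions; cascade stops.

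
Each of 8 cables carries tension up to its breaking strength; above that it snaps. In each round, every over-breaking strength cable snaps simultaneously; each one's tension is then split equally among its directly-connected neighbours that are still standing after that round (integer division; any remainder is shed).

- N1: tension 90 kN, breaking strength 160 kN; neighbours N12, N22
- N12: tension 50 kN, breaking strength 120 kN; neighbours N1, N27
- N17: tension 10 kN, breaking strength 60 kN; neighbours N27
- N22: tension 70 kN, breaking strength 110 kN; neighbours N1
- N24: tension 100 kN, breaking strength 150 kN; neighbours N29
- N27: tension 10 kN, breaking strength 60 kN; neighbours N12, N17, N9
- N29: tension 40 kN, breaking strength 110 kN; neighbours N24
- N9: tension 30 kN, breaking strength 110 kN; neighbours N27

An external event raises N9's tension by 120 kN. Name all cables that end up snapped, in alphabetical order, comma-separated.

Round 1 — N9 at 150 > 110. N9 snaps.
  N9 sheds 150 kN to N27: 150 each.
    N27: 10+150 = 160 > 60
Round 2 — N27 snaps.
  N27 sheds 160 kN to N12, N17: 80 each.
    N12: 50+80 = 130 > 120
    N17: 10+80 = 90 > 60
Round 3 — N12, N17 snap.
  N12 sheds 130 kN to N1: 130 each.
    N1: 90+130 = 220 > 160
  N17 sheds 90 kN: no online neighbours, lost.
Round 4 — N1 snaps.
  N1 sheds 220 kN to N22: 220 each.
    N22: 70+220 = 290 > 110
Round 5 — N22 snaps.
  N22 sheds 290 kN: no online neighbours, lost.
No further breaks.

N1, N12, N17, N22, N27, N9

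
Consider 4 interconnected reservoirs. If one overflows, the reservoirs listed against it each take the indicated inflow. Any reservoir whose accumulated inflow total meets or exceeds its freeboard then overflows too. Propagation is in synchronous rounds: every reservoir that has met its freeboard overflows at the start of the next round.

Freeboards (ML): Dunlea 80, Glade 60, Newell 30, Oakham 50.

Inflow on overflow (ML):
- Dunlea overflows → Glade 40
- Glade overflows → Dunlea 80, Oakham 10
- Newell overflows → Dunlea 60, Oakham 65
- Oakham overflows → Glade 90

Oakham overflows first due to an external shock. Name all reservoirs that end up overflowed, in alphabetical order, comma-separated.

Dunlea, Glade, Oakham

Round 1 — Oakham overflows (initial).
  Glade: +90 → 90 ≥ 60
Round 2 — Glade overflows.
  Dunlea: +80 → 80 ≥ 80
Round 3 — Dunlea overflows.
No further overflows.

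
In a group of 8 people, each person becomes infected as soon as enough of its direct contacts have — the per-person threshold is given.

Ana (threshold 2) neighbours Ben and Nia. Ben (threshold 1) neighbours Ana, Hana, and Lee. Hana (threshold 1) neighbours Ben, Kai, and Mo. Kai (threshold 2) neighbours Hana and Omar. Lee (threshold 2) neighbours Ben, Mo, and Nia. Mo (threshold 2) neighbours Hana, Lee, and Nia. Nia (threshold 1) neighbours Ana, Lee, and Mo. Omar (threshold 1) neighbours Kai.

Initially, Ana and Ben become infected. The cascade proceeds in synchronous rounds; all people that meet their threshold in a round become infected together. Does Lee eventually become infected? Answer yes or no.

Round 1 — Ana, Ben become infected (initial).
Round 2 — checking thresholds:
  Hana: 1 of 3 neighbours ≥ 1, becomes infected.
  Lee: 1 of 3 neighbours < 2, below threshold.
  Nia: 1 of 3 neighbours ≥ 1, becomes infected.
Round 3 — checking thresholds:
  Kai: 1 of 2 neighbours < 2, below threshold.
  Lee: 2 of 3 neighbours ≥ 2, becomes infected.
  Mo: 2 of 3 neighbours ≥ 2, becomes infected.
Round 4 — no new infections; cascade stops.

yes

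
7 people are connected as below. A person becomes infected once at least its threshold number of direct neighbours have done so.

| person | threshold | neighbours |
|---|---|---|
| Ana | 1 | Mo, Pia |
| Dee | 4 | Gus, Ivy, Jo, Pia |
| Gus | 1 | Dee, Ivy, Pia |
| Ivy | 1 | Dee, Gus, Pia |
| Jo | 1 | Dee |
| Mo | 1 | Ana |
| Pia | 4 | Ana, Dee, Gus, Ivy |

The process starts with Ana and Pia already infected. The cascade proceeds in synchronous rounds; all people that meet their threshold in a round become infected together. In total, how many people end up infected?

Round 1 — Ana, Pia become infected (initial).
Round 2 — checking thresholds:
  Dee: 1 of 4 neighbours < 4, below threshold.
  Gus: 1 of 3 neighbours ≥ 1, becomes infected.
  Ivy: 1 of 3 neighbours ≥ 1, becomes infected.
  Mo: 1 of 1 neighbours ≥ 1, becomes infected.
Round 3 — no new infections; cascade stops.

5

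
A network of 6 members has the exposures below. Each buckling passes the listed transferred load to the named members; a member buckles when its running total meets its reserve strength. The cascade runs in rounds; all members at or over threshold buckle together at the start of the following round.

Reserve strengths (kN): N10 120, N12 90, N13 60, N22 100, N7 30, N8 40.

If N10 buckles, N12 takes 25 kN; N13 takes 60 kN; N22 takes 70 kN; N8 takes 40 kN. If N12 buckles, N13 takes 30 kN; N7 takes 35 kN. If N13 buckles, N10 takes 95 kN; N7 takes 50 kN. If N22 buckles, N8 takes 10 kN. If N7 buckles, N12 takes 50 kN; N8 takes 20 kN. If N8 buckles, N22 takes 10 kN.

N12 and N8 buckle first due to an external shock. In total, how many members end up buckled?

Round 1 — N12, N8 buckle (initial).
  N13: +30 → 30 < 60
  N22: +10 → 10 < 100
  N7: +35 → 35 ≥ 30
Round 2 — N7 buckles.
No further bucklings.

3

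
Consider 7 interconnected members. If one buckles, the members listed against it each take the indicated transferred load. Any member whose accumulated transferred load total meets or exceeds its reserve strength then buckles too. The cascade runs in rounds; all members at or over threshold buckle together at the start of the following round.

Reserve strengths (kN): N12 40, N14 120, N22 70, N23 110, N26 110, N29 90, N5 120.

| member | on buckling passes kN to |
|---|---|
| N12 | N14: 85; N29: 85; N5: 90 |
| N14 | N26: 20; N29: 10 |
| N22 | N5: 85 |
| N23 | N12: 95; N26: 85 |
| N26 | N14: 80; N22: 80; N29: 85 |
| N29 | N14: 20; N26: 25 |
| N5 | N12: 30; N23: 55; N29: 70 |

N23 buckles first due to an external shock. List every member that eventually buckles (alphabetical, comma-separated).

Round 1 — N23 buckles (initial).
  N12: +95 → 95 ≥ 40
  N26: +85 → 85 < 110
Round 2 — N12 buckles.
  N14: +85 → 85 < 120
  N29: +85 → 85 < 90
  N5: +90 → 90 < 120
No further bucklings.

N12, N23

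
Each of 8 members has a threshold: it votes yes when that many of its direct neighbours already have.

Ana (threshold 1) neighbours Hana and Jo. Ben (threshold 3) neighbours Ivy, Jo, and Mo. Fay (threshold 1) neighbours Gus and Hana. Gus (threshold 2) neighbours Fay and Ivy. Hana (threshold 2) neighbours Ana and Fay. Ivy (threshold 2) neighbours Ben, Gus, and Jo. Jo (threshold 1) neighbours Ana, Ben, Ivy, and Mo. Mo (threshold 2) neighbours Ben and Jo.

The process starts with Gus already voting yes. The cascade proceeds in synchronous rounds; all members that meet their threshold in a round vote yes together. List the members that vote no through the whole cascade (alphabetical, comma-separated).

Round 1 — Gus votes yes (initial).
Round 2 — checking thresholds:
  Fay: 1 of 2 neighbours ≥ 1, votes yes.
  Ivy: 1 of 3 neighbours < 2, not yet.
Round 3 — no new yes votes; cascade stops.

Ana, Ben, Hana, Ivy, Jo, Mo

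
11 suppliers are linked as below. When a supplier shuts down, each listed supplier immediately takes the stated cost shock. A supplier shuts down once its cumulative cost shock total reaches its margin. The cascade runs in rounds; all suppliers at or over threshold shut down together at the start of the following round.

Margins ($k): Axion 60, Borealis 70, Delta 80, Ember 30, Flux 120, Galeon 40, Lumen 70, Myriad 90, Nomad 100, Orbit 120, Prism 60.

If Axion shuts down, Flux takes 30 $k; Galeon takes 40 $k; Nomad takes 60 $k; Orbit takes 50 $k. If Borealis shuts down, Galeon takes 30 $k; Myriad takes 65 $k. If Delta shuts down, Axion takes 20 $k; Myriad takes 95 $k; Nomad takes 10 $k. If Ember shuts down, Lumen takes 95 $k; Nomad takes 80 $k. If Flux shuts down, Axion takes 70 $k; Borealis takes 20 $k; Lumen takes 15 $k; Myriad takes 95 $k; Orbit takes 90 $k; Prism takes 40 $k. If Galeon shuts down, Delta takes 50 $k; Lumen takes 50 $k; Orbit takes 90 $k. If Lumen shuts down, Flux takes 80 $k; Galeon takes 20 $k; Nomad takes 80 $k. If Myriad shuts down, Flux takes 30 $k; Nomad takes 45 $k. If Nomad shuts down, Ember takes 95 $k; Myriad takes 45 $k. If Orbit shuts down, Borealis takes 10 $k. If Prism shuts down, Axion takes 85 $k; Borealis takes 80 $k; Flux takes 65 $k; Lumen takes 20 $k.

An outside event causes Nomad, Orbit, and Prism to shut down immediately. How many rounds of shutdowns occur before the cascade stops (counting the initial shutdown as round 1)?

4

Round 1 — Nomad, Orbit, Prism shut down (initial).
  Axion: +85 → 85 ≥ 60
  Borealis: +10+80 → 90 ≥ 70
  Ember: +95 → 95 ≥ 30
  Flux: +65 → 65 < 120
  Lumen: +20 → 20 < 70
  Myriad: +45 → 45 < 90
Round 2 — Axion, Borealis, Ember shut down.
  Flux: +30 → 95 < 120
  Galeon: +40+30 → 70 ≥ 40
  Lumen: +95 → 115 ≥ 70
  Myriad: +65 → 110 ≥ 90
Round 3 — Galeon, Lumen, Myriad shut down.
  Delta: +50 → 50 < 80
  Flux: +80+30 → 205 ≥ 120
Round 4 — Flux shuts down.
No further shutdowns.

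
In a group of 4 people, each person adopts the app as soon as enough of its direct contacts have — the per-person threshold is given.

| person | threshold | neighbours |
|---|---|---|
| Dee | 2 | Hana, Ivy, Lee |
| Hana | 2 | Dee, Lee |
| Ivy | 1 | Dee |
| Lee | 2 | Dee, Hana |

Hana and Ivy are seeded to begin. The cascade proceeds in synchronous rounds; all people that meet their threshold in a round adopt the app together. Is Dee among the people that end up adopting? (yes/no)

yes

Round 1 — Hana, Ivy adopt the app (initial).
Round 2 — checking thresholds:
  Dee: 2 of 3 neighbours ≥ 2, adopts the app.
  Lee: 1 of 2 neighbours < 2, holds.
Round 3 — checking thresholds:
  Lee: 2 of 2 neighbours ≥ 2, adopts the app.
Round 4 — no new adoptions; cascade stops.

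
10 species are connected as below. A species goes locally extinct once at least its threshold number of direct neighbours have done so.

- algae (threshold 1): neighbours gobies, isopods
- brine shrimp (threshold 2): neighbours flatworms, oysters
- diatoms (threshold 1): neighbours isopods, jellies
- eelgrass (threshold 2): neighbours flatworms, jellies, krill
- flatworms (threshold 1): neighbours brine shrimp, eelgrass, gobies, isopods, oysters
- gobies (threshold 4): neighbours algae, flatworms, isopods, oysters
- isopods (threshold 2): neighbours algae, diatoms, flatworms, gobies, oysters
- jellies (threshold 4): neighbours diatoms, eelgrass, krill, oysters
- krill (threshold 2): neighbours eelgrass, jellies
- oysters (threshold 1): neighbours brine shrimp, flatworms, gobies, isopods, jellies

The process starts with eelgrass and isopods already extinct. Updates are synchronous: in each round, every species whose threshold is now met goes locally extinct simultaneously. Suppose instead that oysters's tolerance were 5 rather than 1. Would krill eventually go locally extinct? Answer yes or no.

no

With oysters's tolerance at 5:
Round 1 — eelgrass, isopods go locally extinct (initial).
Round 2 — checking thresholds:
  algae: 1 of 2 neighbours ≥ 1, goes locally extinct.
  diatoms: 1 of 2 neighbours ≥ 1, goes locally extinct.
  flatworms: 2 of 5 neighbours ≥ 1, goes locally extinct.
  gobies: 1 of 4 neighbours < 4, holds.
  jellies: 1 of 4 neighbours < 4, holds.
  krill: 1 of 2 neighbours < 2, holds.
  oysters: 1 of 5 neighbours < 5, holds.
Round 3 — no new extinctions; cascade stops.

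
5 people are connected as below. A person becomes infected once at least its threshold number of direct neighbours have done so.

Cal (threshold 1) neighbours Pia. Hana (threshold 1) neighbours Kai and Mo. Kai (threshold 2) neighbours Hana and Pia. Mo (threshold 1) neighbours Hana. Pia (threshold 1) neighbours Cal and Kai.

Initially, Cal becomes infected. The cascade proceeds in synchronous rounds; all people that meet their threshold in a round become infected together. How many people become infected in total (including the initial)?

Round 1 — Cal becomes infected (initial).
Round 2 — checking thresholds:
  Pia: 1 of 2 neighbours ≥ 1, becomes infected.
Round 3 — no new infections; cascade stops.

2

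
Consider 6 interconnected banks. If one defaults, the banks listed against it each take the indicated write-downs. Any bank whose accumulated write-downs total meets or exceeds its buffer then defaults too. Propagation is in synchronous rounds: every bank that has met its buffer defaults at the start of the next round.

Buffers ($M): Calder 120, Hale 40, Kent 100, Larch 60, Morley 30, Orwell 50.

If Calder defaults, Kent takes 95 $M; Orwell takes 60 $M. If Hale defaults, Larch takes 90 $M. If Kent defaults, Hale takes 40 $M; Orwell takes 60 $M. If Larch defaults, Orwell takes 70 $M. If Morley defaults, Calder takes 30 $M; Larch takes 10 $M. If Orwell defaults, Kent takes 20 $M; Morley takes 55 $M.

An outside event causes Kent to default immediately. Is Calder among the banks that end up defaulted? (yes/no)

no

Round 1 — Kent defaults (initial).
  Hale: +40 → 40 ≥ 40
  Orwell: +60 → 60 ≥ 50
Round 2 — Hale, Orwell default.
  Larch: +90 → 90 ≥ 60
  Morley: +55 → 55 ≥ 30
Round 3 — Larch, Morley default.
  Calder: +30 → 30 < 120
No further defaults.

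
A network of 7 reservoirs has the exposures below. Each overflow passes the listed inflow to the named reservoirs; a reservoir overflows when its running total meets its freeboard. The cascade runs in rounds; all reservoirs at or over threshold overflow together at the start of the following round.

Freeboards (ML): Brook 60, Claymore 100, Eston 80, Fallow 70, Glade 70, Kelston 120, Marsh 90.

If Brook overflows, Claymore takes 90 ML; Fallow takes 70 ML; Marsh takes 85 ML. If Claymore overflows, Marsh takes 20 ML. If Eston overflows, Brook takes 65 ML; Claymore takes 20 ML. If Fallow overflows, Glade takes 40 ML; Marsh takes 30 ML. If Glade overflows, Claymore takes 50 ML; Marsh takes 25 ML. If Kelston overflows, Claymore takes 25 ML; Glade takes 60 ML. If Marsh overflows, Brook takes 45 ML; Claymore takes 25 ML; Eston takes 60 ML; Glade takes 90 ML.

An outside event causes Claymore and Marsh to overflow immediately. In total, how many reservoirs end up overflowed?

3

Round 1 — Claymore, Marsh overflow (initial).
  Brook: +45 → 45 < 60
  Eston: +60 → 60 < 80
  Glade: +90 → 90 ≥ 70
Round 2 — Glade overflows.
No further overflows.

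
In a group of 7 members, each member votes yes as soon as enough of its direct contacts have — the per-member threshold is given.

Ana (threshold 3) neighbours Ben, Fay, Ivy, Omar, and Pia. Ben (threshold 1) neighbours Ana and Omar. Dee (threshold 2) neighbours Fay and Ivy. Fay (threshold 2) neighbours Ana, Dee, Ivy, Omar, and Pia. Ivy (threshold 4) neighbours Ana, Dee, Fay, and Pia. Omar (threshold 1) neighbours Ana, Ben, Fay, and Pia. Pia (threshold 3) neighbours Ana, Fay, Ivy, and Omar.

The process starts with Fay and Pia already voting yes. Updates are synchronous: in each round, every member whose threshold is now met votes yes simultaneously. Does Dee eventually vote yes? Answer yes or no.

no

Round 1 — Fay, Pia vote yes (initial).
Round 2 — checking thresholds:
  Ana: 2 of 5 neighbours < 3, holds.
  Dee: 1 of 2 neighbours < 2, holds.
  Ivy: 2 of 4 neighbours < 4, holds.
  Omar: 2 of 4 neighbours ≥ 1, votes yes.
Round 3 — checking thresholds:
  Ana: 3 of 5 neighbours ≥ 3, votes yes.
  Ben: 1 of 2 neighbours ≥ 1, votes yes.
  Dee: 1 of 2 neighbours < 2, holds.
  Ivy: 2 of 4 neighbours < 4, holds.
Round 4 — no new yes votes; cascade stops.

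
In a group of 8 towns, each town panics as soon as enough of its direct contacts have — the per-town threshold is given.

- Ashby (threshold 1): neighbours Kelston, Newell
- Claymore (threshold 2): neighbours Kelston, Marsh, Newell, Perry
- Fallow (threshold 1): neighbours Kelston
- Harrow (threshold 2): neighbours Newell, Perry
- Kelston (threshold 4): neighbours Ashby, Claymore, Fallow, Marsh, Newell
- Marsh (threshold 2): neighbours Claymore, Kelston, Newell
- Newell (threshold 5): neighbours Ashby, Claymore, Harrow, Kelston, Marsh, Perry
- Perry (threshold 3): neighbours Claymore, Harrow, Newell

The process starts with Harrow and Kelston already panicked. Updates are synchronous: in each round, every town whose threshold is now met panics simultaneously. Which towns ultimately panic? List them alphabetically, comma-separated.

Ashby, Fallow, Harrow, Kelston

Round 1 — Harrow, Kelston panic (initial).
Round 2 — checking thresholds:
  Ashby: 1 of 2 neighbours ≥ 1, panics.
  Claymore: 1 of 4 neighbours < 2, not yet.
  Fallow: 1 of 1 neighbours ≥ 1, panics.
  Marsh: 1 of 3 neighbours < 2, not yet.
  Newell: 2 of 6 neighbours < 5, not yet.
  Perry: 1 of 3 neighbours < 3, not yet.
Round 3 — no new panics; cascade stops.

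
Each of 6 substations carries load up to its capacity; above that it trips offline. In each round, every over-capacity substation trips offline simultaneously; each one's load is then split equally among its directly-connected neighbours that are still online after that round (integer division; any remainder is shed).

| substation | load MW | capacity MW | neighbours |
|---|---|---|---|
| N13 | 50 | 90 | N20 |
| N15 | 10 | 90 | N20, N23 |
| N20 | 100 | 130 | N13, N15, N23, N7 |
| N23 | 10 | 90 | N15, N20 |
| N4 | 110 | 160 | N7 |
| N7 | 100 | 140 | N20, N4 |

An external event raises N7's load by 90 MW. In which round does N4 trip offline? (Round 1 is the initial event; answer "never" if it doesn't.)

2

Round 1 — N7 at 190 > 140. N7 trips offline.
  N7 sheds 190 MW to N20, N4: 95 each.
    N20: 100+95 = 195 > 130
    N4: 110+95 = 205 > 160
Round 2 — N20, N4 trip offline.
  N20 sheds 195 MW to N13, N15, N23: 65 each.
    N13: 50+65 = 115 > 90
    N15: 10+65 = 75 ≤ 90
    N23: 10+65 = 75 ≤ 90
  N4 sheds 205 MW: no online neighbours, lost.
Round 3 — N13 trips offline.
  N13 sheds 115 MW: no online neighbours, lost.
No further trips.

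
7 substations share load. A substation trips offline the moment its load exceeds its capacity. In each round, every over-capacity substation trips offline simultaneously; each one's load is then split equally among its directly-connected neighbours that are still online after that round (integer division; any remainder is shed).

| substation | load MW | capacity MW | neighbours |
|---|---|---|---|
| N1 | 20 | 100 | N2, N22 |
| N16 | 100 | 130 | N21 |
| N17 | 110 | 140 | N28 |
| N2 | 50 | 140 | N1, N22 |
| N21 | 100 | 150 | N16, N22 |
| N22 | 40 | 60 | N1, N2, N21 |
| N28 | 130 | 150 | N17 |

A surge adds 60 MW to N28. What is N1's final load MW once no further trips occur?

20

Round 1 — N28 at 190 > 150. N28 trips offline.
  N28 sheds 190 MW to N17: 190 each.
    N17: 110+190 = 300 > 140
Round 2 — N17 trips offline.
  N17 sheds 300 MW: no online neighbours, lost.
No further trips.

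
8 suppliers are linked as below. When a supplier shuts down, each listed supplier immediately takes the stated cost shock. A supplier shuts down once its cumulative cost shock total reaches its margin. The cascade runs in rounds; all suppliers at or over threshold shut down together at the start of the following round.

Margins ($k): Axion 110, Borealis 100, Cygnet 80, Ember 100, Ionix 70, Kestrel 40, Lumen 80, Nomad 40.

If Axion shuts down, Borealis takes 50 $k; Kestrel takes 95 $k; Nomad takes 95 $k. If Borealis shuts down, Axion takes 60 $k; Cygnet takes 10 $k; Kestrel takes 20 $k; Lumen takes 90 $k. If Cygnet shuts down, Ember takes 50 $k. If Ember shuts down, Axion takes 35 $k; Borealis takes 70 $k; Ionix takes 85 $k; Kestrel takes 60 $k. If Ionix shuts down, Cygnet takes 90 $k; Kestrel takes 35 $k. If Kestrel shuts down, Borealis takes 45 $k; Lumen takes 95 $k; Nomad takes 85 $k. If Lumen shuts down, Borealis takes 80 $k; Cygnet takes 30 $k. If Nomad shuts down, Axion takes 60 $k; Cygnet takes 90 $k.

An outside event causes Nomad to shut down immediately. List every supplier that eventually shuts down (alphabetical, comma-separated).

Cygnet, Nomad

Round 1 — Nomad shuts down (initial).
  Axion: +60 → 60 < 110
  Cygnet: +90 → 90 ≥ 80
Round 2 — Cygnet shuts down.
  Ember: +50 → 50 < 100
No further shutdowns.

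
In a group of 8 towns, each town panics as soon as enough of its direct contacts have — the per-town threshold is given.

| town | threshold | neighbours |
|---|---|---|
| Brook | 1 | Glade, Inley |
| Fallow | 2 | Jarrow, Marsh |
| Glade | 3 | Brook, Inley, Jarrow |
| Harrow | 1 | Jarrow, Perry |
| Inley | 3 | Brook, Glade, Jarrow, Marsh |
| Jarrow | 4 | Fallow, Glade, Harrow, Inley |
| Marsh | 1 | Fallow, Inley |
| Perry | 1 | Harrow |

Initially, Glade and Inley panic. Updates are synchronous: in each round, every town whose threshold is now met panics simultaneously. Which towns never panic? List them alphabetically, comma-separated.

Fallow, Harrow, Jarrow, Perry

Round 1 — Glade, Inley panic (initial).
Round 2 — checking thresholds:
  Brook: 2 of 2 neighbours ≥ 1, panics.
  Jarrow: 2 of 4 neighbours < 4, below threshold.
  Marsh: 1 of 2 neighbours ≥ 1, panics.
Round 3 — no new panics; cascade stops.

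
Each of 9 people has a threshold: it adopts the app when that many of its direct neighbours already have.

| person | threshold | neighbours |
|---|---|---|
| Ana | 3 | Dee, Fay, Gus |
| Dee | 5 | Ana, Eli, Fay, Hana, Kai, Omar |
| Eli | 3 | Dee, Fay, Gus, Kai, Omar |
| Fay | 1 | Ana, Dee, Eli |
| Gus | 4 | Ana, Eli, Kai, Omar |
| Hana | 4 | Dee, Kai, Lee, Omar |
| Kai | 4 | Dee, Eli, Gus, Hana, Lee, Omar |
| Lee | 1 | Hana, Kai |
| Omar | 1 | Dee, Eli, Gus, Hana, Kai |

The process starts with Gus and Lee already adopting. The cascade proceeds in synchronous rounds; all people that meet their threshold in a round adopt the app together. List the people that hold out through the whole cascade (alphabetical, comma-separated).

Round 1 — Gus, Lee adopt the app (initial).
Round 2 — checking thresholds:
  Ana: 1 of 3 neighbours < 3, holds.
  Eli: 1 of 5 neighbours < 3, holds.
  Hana: 1 of 4 neighbours < 4, holds.
  Kai: 2 of 6 neighbours < 4, holds.
  Omar: 1 of 5 neighbours ≥ 1, adopts the app.
Round 3 — no new adoptions; cascade stops.

Ana, Dee, Eli, Fay, Hana, Kai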